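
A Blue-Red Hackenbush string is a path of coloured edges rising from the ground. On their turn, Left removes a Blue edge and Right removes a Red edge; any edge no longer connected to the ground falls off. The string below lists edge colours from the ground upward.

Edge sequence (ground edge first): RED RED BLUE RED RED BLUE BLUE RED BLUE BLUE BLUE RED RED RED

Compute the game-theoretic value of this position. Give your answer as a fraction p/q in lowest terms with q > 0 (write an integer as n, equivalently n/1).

edge 1 of 14 (RED): { (no moves) | 0 } ⇒ -1
edge 2 of 14 (RED): { (no moves) | -1 0 } ⇒ -2
edge 3 of 14 (BLUE): { -2 | -1 0 } ⇒ -3/2
edge 4 of 14 (RED): { -2 | -3/2 -1 0 } ⇒ -7/4
edge 5 of 14 (RED): { -2 | -7/4 -3/2 -1 0 } ⇒ -15/8
edge 6 of 14 (BLUE): { -2 -15/8 | -7/4 -3/2 -1 0 } ⇒ -29/16
edge 7 of 14 (BLUE): { -2 -15/8 -29/16 | -7/4 -3/2 -1 0 } ⇒ -57/32
edge 8 of 14 (RED): { -2 -15/8 -29/16 | -57/32 -7/4 -3/2 -1 0 } ⇒ -115/64
edge 9 of 14 (BLUE): { -2 -15/8 -29/16 -115/64 | -57/32 -7/4 -3/2 -1 0 } ⇒ -229/128
edge 10 of 14 (BLUE): { -2 -15/8 -29/16 -115/64 -229/128 | -57/32 -7/4 -3/2 -1 0 } ⇒ -457/256
edge 11 of 14 (BLUE): { -2 -15/8 -29/16 -115/64 -229/128 -457/256 | -57/32 -7/4 -3/2 -1 0 } ⇒ -913/512
edge 12 of 14 (RED): { -2 -15/8 -29/16 -115/64 -229/128 -457/256 | -913/512 -57/32 -7/4 -3/2 -1 0 } ⇒ -1827/1024
edge 13 of 14 (RED): { -2 -15/8 -29/16 -115/64 -229/128 -457/256 | -1827/1024 -913/512 -57/32 -7/4 -3/2 -1 0 } ⇒ -3655/2048
edge 14 of 14 (RED): { -2 -15/8 -29/16 -115/64 -229/128 -457/256 | -3655/2048 -1827/1024 -913/512 -57/32 -7/4 -3/2 -1 0 } ⇒ -7311/4096

-7311/4096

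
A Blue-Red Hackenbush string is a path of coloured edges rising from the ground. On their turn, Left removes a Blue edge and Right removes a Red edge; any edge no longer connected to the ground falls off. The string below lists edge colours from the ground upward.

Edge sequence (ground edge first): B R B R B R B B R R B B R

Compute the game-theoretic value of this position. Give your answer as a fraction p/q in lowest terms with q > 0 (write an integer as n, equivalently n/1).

B: Left { 0 }, Right { (no moves) } = simplest 1
BR: Left { 0 }, Right { 1 } = simplest 1/2
BRB: Left { 0; 1/2 }, Right { 1 } = simplest 3/4
BRBR: Left { 0; 1/2 }, Right { 3/4; 1 } = simplest 5/8
BRBRB: Left { 0; 1/2; 5/8 }, Right { 3/4; 1 } = simplest 11/16
BRBRBR: Left { 0; 1/2; 5/8 }, Right { 11/16; 3/4; 1 } = simplest 21/32
BRBRBRB: Left { 0; 1/2; 5/8; 21/32 }, Right { 11/16; 3/4; 1 } = simplest 43/64
BRBRBRBB: Left { 0; 1/2; 5/8; 21/32; 43/64 }, Right { 11/16; 3/4; 1 } = simplest 87/128
BRBRBRBBR: Left { 0; 1/2; 5/8; 21/32; 43/64 }, Right { 87/128; 11/16; 3/4; 1 } = simplest 173/256
BRBRBRBBRR: Left { 0; 1/2; 5/8; 21/32; 43/64 }, Right { 173/256; 87/128; 11/16; 3/4; 1 } = simplest 345/512
BRBRBRBBRRB: Left { 0; 1/2; 5/8; 21/32; 43/64; 345/512 }, Right { 173/256; 87/128; 11/16; 3/4; 1 } = simplest 691/1024
BRBRBRBBRRBB: Left { 0; 1/2; 5/8; 21/32; 43/64; 345/512; 691/1024 }, Right { 173/256; 87/128; 11/16; 3/4; 1 } = simplest 1383/2048
BRBRBRBBRRBBR: Left { 0; 1/2; 5/8; 21/32; 43/64; 345/512; 691/1024 }, Right { 1383/2048; 173/256; 87/128; 11/16; 3/4; 1 } = simplest 2765/4096

2765/4096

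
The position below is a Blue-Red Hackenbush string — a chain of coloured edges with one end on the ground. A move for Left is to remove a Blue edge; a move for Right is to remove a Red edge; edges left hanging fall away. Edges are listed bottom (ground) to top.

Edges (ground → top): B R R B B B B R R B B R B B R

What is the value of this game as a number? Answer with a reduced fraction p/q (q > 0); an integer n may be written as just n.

value(B) = { 0 | — } = 1
value(BR) = { 0 | 1 } = 1/2
value(BRR) = { 0 | 1/2, 1 } = 1/4
value(BRRB) = { 0, 1/4 | 1/2, 1 } = 3/8
value(BRRBB) = { 0, 1/4, 3/8 | 1/2, 1 } = 7/16
value(BRRBBB) = { 0, 1/4, 3/8, 7/16 | 1/2, 1 } = 15/32
value(BRRBBBB) = { 0, 1/4, 3/8, 7/16, 15/32 | 1/2, 1 } = 31/64
value(BRRBBBBR) = { 0, 1/4, 3/8, 7/16, 15/32 | 31/64, 1/2, 1 } = 61/128
value(BRRBBBBRR) = { 0, 1/4, 3/8, 7/16, 15/32 | 61/128, 31/64, 1/2, 1 } = 121/256
value(BRRBBBBRRB) = { 0, 1/4, 3/8, 7/16, 15/32, 121/256 | 61/128, 31/64, 1/2, 1 } = 243/512
value(BRRBBBBRRBB) = { 0, 1/4, 3/8, 7/16, 15/32, 121/256, 243/512 | 61/128, 31/64, 1/2, 1 } = 487/1024
value(BRRBBBBRRBBR) = { 0, 1/4, 3/8, 7/16, 15/32, 121/256, 243/512 | 487/1024, 61/128, 31/64, 1/2, 1 } = 973/2048
value(BRRBBBBRRBBRB) = { 0, 1/4, 3/8, 7/16, 15/32, 121/256, 243/512, 973/2048 | 487/1024, 61/128, 31/64, 1/2, 1 } = 1947/4096
value(BRRBBBBRRBBRBB) = { 0, 1/4, 3/8, 7/16, 15/32, 121/256, 243/512, 973/2048, 1947/4096 | 487/1024, 61/128, 31/64, 1/2, 1 } = 3895/8192
value(BRRBBBBRRBBRBBR) = { 0, 1/4, 3/8, 7/16, 15/32, 121/256, 243/512, 973/2048, 1947/4096 | 3895/8192, 487/1024, 61/128, 31/64, 1/2, 1 } = 7789/16384

7789/16384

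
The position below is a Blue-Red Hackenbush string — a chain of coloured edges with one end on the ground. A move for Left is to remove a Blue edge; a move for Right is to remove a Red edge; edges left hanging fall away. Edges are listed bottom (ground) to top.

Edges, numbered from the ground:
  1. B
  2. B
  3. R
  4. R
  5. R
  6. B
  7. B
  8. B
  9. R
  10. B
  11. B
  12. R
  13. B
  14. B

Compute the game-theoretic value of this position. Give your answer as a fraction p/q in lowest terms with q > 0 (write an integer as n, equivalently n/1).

Prefix values for B B R R R B B B R B B R B B via {L|R} + simplicity:
1 of 14 · B · max L 0 · min R +∞ ⇒ 1
2 of 14 · BB · max L 1 · min R +∞ ⇒ 2
3 of 14 · BBR · max L 1 · min R 2 ⇒ 3/2
4 of 14 · BBRR · max L 1 · min R 3/2 ⇒ 5/4
5 of 14 · BBRRR · max L 1 · min R 5/4 ⇒ 9/8
6 of 14 · BBRRRB · max L 9/8 · min R 5/4 ⇒ 19/16
7 of 14 · BBRRRBB · max L 19/16 · min R 5/4 ⇒ 39/32
8 of 14 · BBRRRBBB · max L 39/32 · min R 5/4 ⇒ 79/64
9 of 14 · BBRRRBBBR · max L 39/32 · min R 79/64 ⇒ 157/128
10 of 14 · BBRRRBBBRB · max L 157/128 · min R 79/64 ⇒ 315/256
11 of 14 · BBRRRBBBRBB · max L 315/256 · min R 79/64 ⇒ 631/512
12 of 14 · BBRRRBBBRBBR · max L 315/256 · min R 631/512 ⇒ 1261/1024
13 of 14 · BBRRRBBBRBBRB · max L 1261/1024 · min R 631/512 ⇒ 2523/2048
14 of 14 · BBRRRBBBRBBRBB · max L 2523/2048 · min R 631/512 ⇒ 5047/4096

5047/4096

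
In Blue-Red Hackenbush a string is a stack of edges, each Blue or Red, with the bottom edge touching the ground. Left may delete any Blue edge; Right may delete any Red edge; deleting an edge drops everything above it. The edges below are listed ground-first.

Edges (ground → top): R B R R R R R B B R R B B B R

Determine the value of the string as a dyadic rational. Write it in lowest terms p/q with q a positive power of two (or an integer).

-15971/16384

step 1: add R to get R; options L={ — } R={ 0 } = -1
step 2: add B to get RB; options L={ -1 } R={ 0 } = -1/2
step 3: add R to get RBR; options L={ -1 } R={ -1/2; 0 } = -3/4
step 4: add R to get RBRR; options L={ -1 } R={ -3/4; -1/2; 0 } = -7/8
step 5: add R to get RBRRR; options L={ -1 } R={ -7/8; -3/4; -1/2; 0 } = -15/16
step 6: add R to get RBRRRR; options L={ -1 } R={ -15/16; -7/8; -3/4; -1/2; 0 } = -31/32
step 7: add R to get RBRRRRR; options L={ -1 } R={ -31/32; -15/16; -7/8; -3/4; -1/2; 0 } = -63/64
step 8: add B to get RBRRRRRB; options L={ -1; -63/64 } R={ -31/32; -15/16; -7/8; -3/4; -1/2; 0 } = -125/128
step 9: add B to get RBRRRRRBB; options L={ -1; -63/64; -125/128 } R={ -31/32; -15/16; -7/8; -3/4; -1/2; 0 } = -249/256
step 10: add R to get RBRRRRRBBR; options L={ -1; -63/64; -125/128 } R={ -249/256; -31/32; -15/16; -7/8; -3/4; -1/2; 0 } = -499/512
step 11: add R to get RBRRRRRBBRR; options L={ -1; -63/64; -125/128 } R={ -499/512; -249/256; -31/32; -15/16; -7/8; -3/4; -1/2; 0 } = -999/1024
step 12: add B to get RBRRRRRBBRRB; options L={ -1; -63/64; -125/128; -999/1024 } R={ -499/512; -249/256; -31/32; -15/16; -7/8; -3/4; -1/2; 0 } = -1997/2048
step 13: add B to get RBRRRRRBBRRBB; options L={ -1; -63/64; -125/128; -999/1024; -1997/2048 } R={ -499/512; -249/256; -31/32; -15/16; -7/8; -3/4; -1/2; 0 } = -3993/4096
step 14: add B to get RBRRRRRBBRRBBB; options L={ -1; -63/64; -125/128; -999/1024; -1997/2048; -3993/4096 } R={ -499/512; -249/256; -31/32; -15/16; -7/8; -3/4; -1/2; 0 } = -7985/8192
step 15: add R to get RBRRRRRBBRRBBBR; options L={ -1; -63/64; -125/128; -999/1024; -1997/2048; -3993/4096 } R={ -7985/8192; -499/512; -249/256; -31/32; -15/16; -7/8; -3/4; -1/2; 0 } = -15971/16384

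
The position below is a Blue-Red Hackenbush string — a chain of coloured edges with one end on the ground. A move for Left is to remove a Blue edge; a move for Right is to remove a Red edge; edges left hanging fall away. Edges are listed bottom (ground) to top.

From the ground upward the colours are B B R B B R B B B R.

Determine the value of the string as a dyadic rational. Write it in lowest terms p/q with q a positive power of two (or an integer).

step 1: add B to get B; options L={ 0 } R={ · } → 1
step 2: add B to get BB; options L={ 0 1 } R={ · } → 2
step 3: add R to get BBR; options L={ 0 1 } R={ 2 } → 3/2
step 4: add B to get BBRB; options L={ 0 1 3/2 } R={ 2 } → 7/4
step 5: add B to get BBRBB; options L={ 0 1 3/2 7/4 } R={ 2 } → 15/8
step 6: add R to get BBRBBR; options L={ 0 1 3/2 7/4 } R={ 15/8 2 } → 29/16
step 7: add B to get BBRBBRB; options L={ 0 1 3/2 7/4 29/16 } R={ 15/8 2 } → 59/32
step 8: add B to get BBRBBRBB; options L={ 0 1 3/2 7/4 29/16 59/32 } R={ 15/8 2 } → 119/64
step 9: add B to get BBRBBRBBB; options L={ 0 1 3/2 7/4 29/16 59/32 119/64 } R={ 15/8 2 } → 239/128
step 10: add R to get BBRBBRBBBR; options L={ 0 1 3/2 7/4 29/16 59/32 119/64 } R={ 239/128 15/8 2 } → 477/256

477/256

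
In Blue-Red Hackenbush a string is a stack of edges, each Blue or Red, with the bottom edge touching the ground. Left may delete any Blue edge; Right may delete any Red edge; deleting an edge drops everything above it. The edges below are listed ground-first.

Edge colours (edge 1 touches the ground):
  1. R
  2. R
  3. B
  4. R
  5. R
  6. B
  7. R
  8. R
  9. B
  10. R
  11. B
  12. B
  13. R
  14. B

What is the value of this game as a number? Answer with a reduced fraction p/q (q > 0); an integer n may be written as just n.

-7589/4096

Build value(s[:k]) for k = 1..14, string s = R R B R R B R R B R B B R B.
1 of 14 · R · max L −∞ · min R 0 — -1
2 of 14 · RR · max L −∞ · min R -1 — -2
3 of 14 · RRB · max L -2 · min R -1 — -3/2
4 of 14 · RRBR · max L -2 · min R -3/2 — -7/4
5 of 14 · RRBRR · max L -2 · min R -7/4 — -15/8
6 of 14 · RRBRRB · max L -15/8 · min R -7/4 — -29/16
7 of 14 · RRBRRBR · max L -15/8 · min R -29/16 — -59/32
8 of 14 · RRBRRBRR · max L -15/8 · min R -59/32 — -119/64
9 of 14 · RRBRRBRRB · max L -119/64 · min R -59/32 — -237/128
10 of 14 · RRBRRBRRBR · max L -119/64 · min R -237/128 — -475/256
11 of 14 · RRBRRBRRBRB · max L -475/256 · min R -237/128 — -949/512
12 of 14 · RRBRRBRRBRBB · max L -949/512 · min R -237/128 — -1897/1024
13 of 14 · RRBRRBRRBRBBR · max L -949/512 · min R -1897/1024 — -3795/2048
14 of 14 · RRBRRBRRBRBBRB · max L -3795/2048 · min R -1897/1024 — -7589/4096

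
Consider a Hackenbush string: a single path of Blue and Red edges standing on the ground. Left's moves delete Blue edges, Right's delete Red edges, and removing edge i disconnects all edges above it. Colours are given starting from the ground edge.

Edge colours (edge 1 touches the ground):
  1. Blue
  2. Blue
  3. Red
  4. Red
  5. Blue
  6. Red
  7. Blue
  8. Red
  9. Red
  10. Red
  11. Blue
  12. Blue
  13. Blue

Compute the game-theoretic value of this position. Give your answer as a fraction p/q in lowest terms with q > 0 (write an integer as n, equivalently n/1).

2703/2048

1 of 13 · B · max L 0 · min R +∞ — 1
2 of 13 · BB · max L 1 · min R +∞ — 2
3 of 13 · BBR · max L 1 · min R 2 — 3/2
4 of 13 · BBRR · max L 1 · min R 3/2 — 5/4
5 of 13 · BBRRB · max L 5/4 · min R 3/2 — 11/8
6 of 13 · BBRRBR · max L 5/4 · min R 11/8 — 21/16
7 of 13 · BBRRBRB · max L 21/16 · min R 11/8 — 43/32
8 of 13 · BBRRBRBR · max L 21/16 · min R 43/32 — 85/64
9 of 13 · BBRRBRBRR · max L 21/16 · min R 85/64 — 169/128
10 of 13 · BBRRBRBRRR · max L 21/16 · min R 169/128 — 337/256
11 of 13 · BBRRBRBRRRB · max L 337/256 · min R 169/128 — 675/512
12 of 13 · BBRRBRBRRRBB · max L 675/512 · min R 169/128 — 1351/1024
13 of 13 · BBRRBRBRRRBBB · max L 1351/1024 · min R 169/128 — 2703/2048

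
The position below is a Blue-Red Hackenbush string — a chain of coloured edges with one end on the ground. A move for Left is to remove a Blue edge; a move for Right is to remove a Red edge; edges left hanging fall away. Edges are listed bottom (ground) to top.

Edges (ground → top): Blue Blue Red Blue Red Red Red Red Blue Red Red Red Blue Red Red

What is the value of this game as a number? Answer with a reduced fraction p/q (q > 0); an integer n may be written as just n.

step 1: add Blue to get B; options L={ 0 } R={ — } ⇒ 1
step 2: add Blue to get BB; options L={ 0 1 } R={ — } ⇒ 2
step 3: add Red to get BBR; options L={ 0 1 } R={ 2 } ⇒ 3/2
step 4: add Blue to get BBRB; options L={ 0 1 3/2 } R={ 2 } ⇒ 7/4
step 5: add Red to get BBRBR; options L={ 0 1 3/2 } R={ 7/4 2 } ⇒ 13/8
step 6: add Red to get BBRBRR; options L={ 0 1 3/2 } R={ 13/8 7/4 2 } ⇒ 25/16
step 7: add Red to get BBRBRRR; options L={ 0 1 3/2 } R={ 25/16 13/8 7/4 2 } ⇒ 49/32
step 8: add Red to get BBRBRRRR; options L={ 0 1 3/2 } R={ 49/32 25/16 13/8 7/4 2 } ⇒ 97/64
step 9: add Blue to get BBRBRRRRB; options L={ 0 1 3/2 97/64 } R={ 49/32 25/16 13/8 7/4 2 } ⇒ 195/128
step 10: add Red to get BBRBRRRRBR; options L={ 0 1 3/2 97/64 } R={ 195/128 49/32 25/16 13/8 7/4 2 } ⇒ 389/256
step 11: add Red to get BBRBRRRRBRR; options L={ 0 1 3/2 97/64 } R={ 389/256 195/128 49/32 25/16 13/8 7/4 2 } ⇒ 777/512
step 12: add Red to get BBRBRRRRBRRR; options L={ 0 1 3/2 97/64 } R={ 777/512 389/256 195/128 49/32 25/16 13/8 7/4 2 } ⇒ 1553/1024
step 13: add Blue to get BBRBRRRRBRRRB; options L={ 0 1 3/2 97/64 1553/1024 } R={ 777/512 389/256 195/128 49/32 25/16 13/8 7/4 2 } ⇒ 3107/2048
step 14: add Red to get BBRBRRRRBRRRBR; options L={ 0 1 3/2 97/64 1553/1024 } R={ 3107/2048 777/512 389/256 195/128 49/32 25/16 13/8 7/4 2 } ⇒ 6213/4096
step 15: add Red to get BBRBRRRRBRRRBRR; options L={ 0 1 3/2 97/64 1553/1024 } R={ 6213/4096 3107/2048 777/512 389/256 195/128 49/32 25/16 13/8 7/4 2 } ⇒ 12425/8192

12425/8192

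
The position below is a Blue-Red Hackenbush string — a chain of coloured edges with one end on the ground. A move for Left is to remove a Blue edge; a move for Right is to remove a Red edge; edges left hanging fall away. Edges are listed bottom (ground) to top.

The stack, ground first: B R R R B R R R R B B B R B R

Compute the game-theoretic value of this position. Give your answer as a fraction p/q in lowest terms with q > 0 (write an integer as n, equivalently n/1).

edge 1 of 15 (B): { 0 | none } => 1
edge 2 of 15 (R): { 0 | 1 } => 1/2
edge 3 of 15 (R): { 0 | 1/2, 1 } => 1/4
edge 4 of 15 (R): { 0 | 1/4, 1/2, 1 } => 1/8
edge 5 of 15 (B): { 0, 1/8 | 1/4, 1/2, 1 } => 3/16
edge 6 of 15 (R): { 0, 1/8 | 3/16, 1/4, 1/2, 1 } => 5/32
edge 7 of 15 (R): { 0, 1/8 | 5/32, 3/16, 1/4, 1/2, 1 } => 9/64
edge 8 of 15 (R): { 0, 1/8 | 9/64, 5/32, 3/16, 1/4, 1/2, 1 } => 17/128
edge 9 of 15 (R): { 0, 1/8 | 17/128, 9/64, 5/32, 3/16, 1/4, 1/2, 1 } => 33/256
edge 10 of 15 (B): { 0, 1/8, 33/256 | 17/128, 9/64, 5/32, 3/16, 1/4, 1/2, 1 } => 67/512
edge 11 of 15 (B): { 0, 1/8, 33/256, 67/512 | 17/128, 9/64, 5/32, 3/16, 1/4, 1/2, 1 } => 135/1024
edge 12 of 15 (B): { 0, 1/8, 33/256, 67/512, 135/1024 | 17/128, 9/64, 5/32, 3/16, 1/4, 1/2, 1 } => 271/2048
edge 13 of 15 (R): { 0, 1/8, 33/256, 67/512, 135/1024 | 271/2048, 17/128, 9/64, 5/32, 3/16, 1/4, 1/2, 1 } => 541/4096
edge 14 of 15 (B): { 0, 1/8, 33/256, 67/512, 135/1024, 541/4096 | 271/2048, 17/128, 9/64, 5/32, 3/16, 1/4, 1/2, 1 } => 1083/8192
edge 15 of 15 (R): { 0, 1/8, 33/256, 67/512, 135/1024, 541/4096 | 1083/8192, 271/2048, 17/128, 9/64, 5/32, 3/16, 1/4, 1/2, 1 } => 2165/16384

2165/16384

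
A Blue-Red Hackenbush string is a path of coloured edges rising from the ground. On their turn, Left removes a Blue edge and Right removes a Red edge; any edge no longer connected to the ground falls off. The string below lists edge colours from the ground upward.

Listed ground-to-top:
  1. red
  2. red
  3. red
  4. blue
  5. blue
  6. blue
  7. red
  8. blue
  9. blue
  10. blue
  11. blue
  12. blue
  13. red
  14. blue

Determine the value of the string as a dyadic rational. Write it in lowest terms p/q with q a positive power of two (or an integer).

-4357/2048

Build val(s[:k]) for k = 1..14, string s = red red red blue blue blue red blue blue blue blue blue red blue.
1 of 14 · r · max L −∞ · min R 0 = -1
2 of 14 · rr · max L −∞ · min R -1 = -2
3 of 14 · rrr · max L −∞ · min R -2 = -3
4 of 14 · rrrb · max L -3 · min R -2 = -5/2
5 of 14 · rrrbb · max L -5/2 · min R -2 = -9/4
6 of 14 · rrrbbb · max L -9/4 · min R -2 = -17/8
7 of 14 · rrrbbbr · max L -9/4 · min R -17/8 = -35/16
8 of 14 · rrrbbbrb · max L -35/16 · min R -17/8 = -69/32
9 of 14 · rrrbbbrbb · max L -69/32 · min R -17/8 = -137/64
10 of 14 · rrrbbbrbbb · max L -137/64 · min R -17/8 = -273/128
11 of 14 · rrrbbbrbbbb · max L -273/128 · min R -17/8 = -545/256
12 of 14 · rrrbbbrbbbbb · max L -545/256 · min R -17/8 = -1089/512
13 of 14 · rrrbbbrbbbbbr · max L -545/256 · min R -1089/512 = -2179/1024
14 of 14 · rrrbbbrbbbbbrb · max L -2179/1024 · min R -1089/512 = -4357/2048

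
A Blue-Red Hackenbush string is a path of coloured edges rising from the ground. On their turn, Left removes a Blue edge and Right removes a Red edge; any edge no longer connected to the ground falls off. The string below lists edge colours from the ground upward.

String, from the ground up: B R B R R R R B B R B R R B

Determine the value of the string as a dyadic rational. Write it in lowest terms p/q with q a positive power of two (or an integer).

4307/8192

B: Left { 0 }, Right { ∅ } -> simplest 1
BR: Left { 0 }, Right { 1 } -> simplest 1/2
BRB: Left { 0, 1/2 }, Right { 1 } -> simplest 3/4
BRBR: Left { 0, 1/2 }, Right { 3/4, 1 } -> simplest 5/8
BRBRR: Left { 0, 1/2 }, Right { 5/8, 3/4, 1 } -> simplest 9/16
BRBRRR: Left { 0, 1/2 }, Right { 9/16, 5/8, 3/4, 1 } -> simplest 17/32
BRBRRRR: Left { 0, 1/2 }, Right { 17/32, 9/16, 5/8, 3/4, 1 } -> simplest 33/64
BRBRRRRB: Left { 0, 1/2, 33/64 }, Right { 17/32, 9/16, 5/8, 3/4, 1 } -> simplest 67/128
BRBRRRRBB: Left { 0, 1/2, 33/64, 67/128 }, Right { 17/32, 9/16, 5/8, 3/4, 1 } -> simplest 135/256
BRBRRRRBBR: Left { 0, 1/2, 33/64, 67/128 }, Right { 135/256, 17/32, 9/16, 5/8, 3/4, 1 } -> simplest 269/512
BRBRRRRBBRB: Left { 0, 1/2, 33/64, 67/128, 269/512 }, Right { 135/256, 17/32, 9/16, 5/8, 3/4, 1 } -> simplest 539/1024
BRBRRRRBBRBR: Left { 0, 1/2, 33/64, 67/128, 269/512 }, Right { 539/1024, 135/256, 17/32, 9/16, 5/8, 3/4, 1 } -> simplest 1077/2048
BRBRRRRBBRBRR: Left { 0, 1/2, 33/64, 67/128, 269/512 }, Right { 1077/2048, 539/1024, 135/256, 17/32, 9/16, 5/8, 3/4, 1 } -> simplest 2153/4096
BRBRRRRBBRBRRB: Left { 0, 1/2, 33/64, 67/128, 269/512, 2153/4096 }, Right { 1077/2048, 539/1024, 135/256, 17/32, 9/16, 5/8, 3/4, 1 } -> simplest 4307/8192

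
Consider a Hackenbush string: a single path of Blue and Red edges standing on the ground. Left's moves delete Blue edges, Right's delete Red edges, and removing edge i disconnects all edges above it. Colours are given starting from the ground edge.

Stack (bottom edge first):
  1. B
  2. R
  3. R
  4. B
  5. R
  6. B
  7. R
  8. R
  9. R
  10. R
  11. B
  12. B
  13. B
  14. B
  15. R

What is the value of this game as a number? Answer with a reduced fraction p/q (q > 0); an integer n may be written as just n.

5181/16384

B: Left { 0 }, Right { — } -> simplest 1
BR: Left { 0 }, Right { 1 } -> simplest 1/2
BRR: Left { 0 }, Right { 1/2, 1 } -> simplest 1/4
BRRB: Left { 0, 1/4 }, Right { 1/2, 1 } -> simplest 3/8
BRRBR: Left { 0, 1/4 }, Right { 3/8, 1/2, 1 } -> simplest 5/16
BRRBRB: Left { 0, 1/4, 5/16 }, Right { 3/8, 1/2, 1 } -> simplest 11/32
BRRBRBR: Left { 0, 1/4, 5/16 }, Right { 11/32, 3/8, 1/2, 1 } -> simplest 21/64
BRRBRBRR: Left { 0, 1/4, 5/16 }, Right { 21/64, 11/32, 3/8, 1/2, 1 } -> simplest 41/128
BRRBRBRRR: Left { 0, 1/4, 5/16 }, Right { 41/128, 21/64, 11/32, 3/8, 1/2, 1 } -> simplest 81/256
BRRBRBRRRR: Left { 0, 1/4, 5/16 }, Right { 81/256, 41/128, 21/64, 11/32, 3/8, 1/2, 1 } -> simplest 161/512
BRRBRBRRRRB: Left { 0, 1/4, 5/16, 161/512 }, Right { 81/256, 41/128, 21/64, 11/32, 3/8, 1/2, 1 } -> simplest 323/1024
BRRBRBRRRRBB: Left { 0, 1/4, 5/16, 161/512, 323/1024 }, Right { 81/256, 41/128, 21/64, 11/32, 3/8, 1/2, 1 } -> simplest 647/2048
BRRBRBRRRRBBB: Left { 0, 1/4, 5/16, 161/512, 323/1024, 647/2048 }, Right { 81/256, 41/128, 21/64, 11/32, 3/8, 1/2, 1 } -> simplest 1295/4096
BRRBRBRRRRBBBB: Left { 0, 1/4, 5/16, 161/512, 323/1024, 647/2048, 1295/4096 }, Right { 81/256, 41/128, 21/64, 11/32, 3/8, 1/2, 1 } -> simplest 2591/8192
BRRBRBRRRRBBBBR: Left { 0, 1/4, 5/16, 161/512, 323/1024, 647/2048, 1295/4096 }, Right { 2591/8192, 81/256, 41/128, 21/64, 11/32, 3/8, 1/2, 1 } -> simplest 5181/16384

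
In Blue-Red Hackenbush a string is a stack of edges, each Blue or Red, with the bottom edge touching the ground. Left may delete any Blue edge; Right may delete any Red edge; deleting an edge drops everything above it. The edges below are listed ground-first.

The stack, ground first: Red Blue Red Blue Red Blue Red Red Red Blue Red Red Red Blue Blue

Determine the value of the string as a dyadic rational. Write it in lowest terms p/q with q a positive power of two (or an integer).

-11193/16384

R: Left { ∅ }, Right { 0 } = simplest -1
RB: Left { -1 }, Right { 0 } = simplest -1/2
RBR: Left { -1 }, Right { -1/2,0 } = simplest -3/4
RBRB: Left { -1,-3/4 }, Right { -1/2,0 } = simplest -5/8
RBRBR: Left { -1,-3/4 }, Right { -5/8,-1/2,0 } = simplest -11/16
RBRBRB: Left { -1,-3/4,-11/16 }, Right { -5/8,-1/2,0 } = simplest -21/32
RBRBRBR: Left { -1,-3/4,-11/16 }, Right { -21/32,-5/8,-1/2,0 } = simplest -43/64
RBRBRBRR: Left { -1,-3/4,-11/16 }, Right { -43/64,-21/32,-5/8,-1/2,0 } = simplest -87/128
RBRBRBRRR: Left { -1,-3/4,-11/16 }, Right { -87/128,-43/64,-21/32,-5/8,-1/2,0 } = simplest -175/256
RBRBRBRRRB: Left { -1,-3/4,-11/16,-175/256 }, Right { -87/128,-43/64,-21/32,-5/8,-1/2,0 } = simplest -349/512
RBRBRBRRRBR: Left { -1,-3/4,-11/16,-175/256 }, Right { -349/512,-87/128,-43/64,-21/32,-5/8,-1/2,0 } = simplest -699/1024
RBRBRBRRRBRR: Left { -1,-3/4,-11/16,-175/256 }, Right { -699/1024,-349/512,-87/128,-43/64,-21/32,-5/8,-1/2,0 } = simplest -1399/2048
RBRBRBRRRBRRR: Left { -1,-3/4,-11/16,-175/256 }, Right { -1399/2048,-699/1024,-349/512,-87/128,-43/64,-21/32,-5/8,-1/2,0 } = simplest -2799/4096
RBRBRBRRRBRRRB: Left { -1,-3/4,-11/16,-175/256,-2799/4096 }, Right { -1399/2048,-699/1024,-349/512,-87/128,-43/64,-21/32,-5/8,-1/2,0 } = simplest -5597/8192
RBRBRBRRRBRRRBB: Left { -1,-3/4,-11/16,-175/256,-2799/4096,-5597/8192 }, Right { -1399/2048,-699/1024,-349/512,-87/128,-43/64,-21/32,-5/8,-1/2,0 } = simplest -11193/16384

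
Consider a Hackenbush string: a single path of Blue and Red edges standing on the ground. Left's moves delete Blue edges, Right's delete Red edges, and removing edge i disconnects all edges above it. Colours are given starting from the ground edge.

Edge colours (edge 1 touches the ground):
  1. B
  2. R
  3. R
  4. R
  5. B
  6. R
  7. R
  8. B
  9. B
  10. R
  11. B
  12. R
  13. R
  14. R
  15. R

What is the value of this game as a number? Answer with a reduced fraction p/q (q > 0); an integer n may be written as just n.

Prefix values for B R R R B R R B B R B R R R R via {L|R} + simplicity:
B: Left { 0 }, Right { · } -> simplest 1
BR: Left { 0 }, Right { 1 } -> simplest 1/2
BRR: Left { 0 }, Right { 1/2; 1 } -> simplest 1/4
BRRR: Left { 0 }, Right { 1/4; 1/2; 1 } -> simplest 1/8
BRRRB: Left { 0; 1/8 }, Right { 1/4; 1/2; 1 } -> simplest 3/16
BRRRBR: Left { 0; 1/8 }, Right { 3/16; 1/4; 1/2; 1 } -> simplest 5/32
BRRRBRR: Left { 0; 1/8 }, Right { 5/32; 3/16; 1/4; 1/2; 1 } -> simplest 9/64
BRRRBRRB: Left { 0; 1/8; 9/64 }, Right { 5/32; 3/16; 1/4; 1/2; 1 } -> simplest 19/128
BRRRBRRBB: Left { 0; 1/8; 9/64; 19/128 }, Right { 5/32; 3/16; 1/4; 1/2; 1 } -> simplest 39/256
BRRRBRRBBR: Left { 0; 1/8; 9/64; 19/128 }, Right { 39/256; 5/32; 3/16; 1/4; 1/2; 1 } -> simplest 77/512
BRRRBRRBBRB: Left { 0; 1/8; 9/64; 19/128; 77/512 }, Right { 39/256; 5/32; 3/16; 1/4; 1/2; 1 } -> simplest 155/1024
BRRRBRRBBRBR: Left { 0; 1/8; 9/64; 19/128; 77/512 }, Right { 155/1024; 39/256; 5/32; 3/16; 1/4; 1/2; 1 } -> simplest 309/2048
BRRRBRRBBRBRR: Left { 0; 1/8; 9/64; 19/128; 77/512 }, Right { 309/2048; 155/1024; 39/256; 5/32; 3/16; 1/4; 1/2; 1 } -> simplest 617/4096
BRRRBRRBBRBRRR: Left { 0; 1/8; 9/64; 19/128; 77/512 }, Right { 617/4096; 309/2048; 155/1024; 39/256; 5/32; 3/16; 1/4; 1/2; 1 } -> simplest 1233/8192
BRRRBRRBBRBRRRR: Left { 0; 1/8; 9/64; 19/128; 77/512 }, Right { 1233/8192; 617/4096; 309/2048; 155/1024; 39/256; 5/32; 3/16; 1/4; 1/2; 1 } -> simplest 2465/16384

2465/16384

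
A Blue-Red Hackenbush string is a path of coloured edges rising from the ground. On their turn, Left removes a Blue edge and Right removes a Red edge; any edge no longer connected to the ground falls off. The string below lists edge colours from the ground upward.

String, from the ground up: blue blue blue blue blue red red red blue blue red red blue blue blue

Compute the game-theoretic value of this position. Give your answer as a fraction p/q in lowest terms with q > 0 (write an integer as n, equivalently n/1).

v(b) = { 0 | · } -> 1
v(bb) = { 0 1 | · } -> 2
v(bbb) = { 0 1 2 | · } -> 3
v(bbbb) = { 0 1 2 3 | · } -> 4
v(bbbbb) = { 0 1 2 3 4 | · } -> 5
v(bbbbbr) = { 0 1 2 3 4 | 5 } -> 9/2
v(bbbbbrr) = { 0 1 2 3 4 | 9/2 5 } -> 17/4
v(bbbbbrrr) = { 0 1 2 3 4 | 17/4 9/2 5 } -> 33/8
v(bbbbbrrrb) = { 0 1 2 3 4 33/8 | 17/4 9/2 5 } -> 67/16
v(bbbbbrrrbb) = { 0 1 2 3 4 33/8 67/16 | 17/4 9/2 5 } -> 135/32
v(bbbbbrrrbbr) = { 0 1 2 3 4 33/8 67/16 | 135/32 17/4 9/2 5 } -> 269/64
v(bbbbbrrrbbrr) = { 0 1 2 3 4 33/8 67/16 | 269/64 135/32 17/4 9/2 5 } -> 537/128
v(bbbbbrrrbbrrb) = { 0 1 2 3 4 33/8 67/16 537/128 | 269/64 135/32 17/4 9/2 5 } -> 1075/256
v(bbbbbrrrbbrrbb) = { 0 1 2 3 4 33/8 67/16 537/128 1075/256 | 269/64 135/32 17/4 9/2 5 } -> 2151/512
v(bbbbbrrrbbrrbbb) = { 0 1 2 3 4 33/8 67/16 537/128 1075/256 2151/512 | 269/64 135/32 17/4 9/2 5 } -> 4303/1024

4303/1024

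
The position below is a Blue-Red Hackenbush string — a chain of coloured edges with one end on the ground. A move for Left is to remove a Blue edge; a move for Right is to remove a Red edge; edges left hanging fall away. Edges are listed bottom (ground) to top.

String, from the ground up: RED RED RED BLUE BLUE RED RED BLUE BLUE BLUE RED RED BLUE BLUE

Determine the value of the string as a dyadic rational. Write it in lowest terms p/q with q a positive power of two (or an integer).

Prefix values for RED RED RED BLUE BLUE RED RED BLUE BLUE BLUE RED RED BLUE BLUE via {L|R} + simplicity:
step 1: add RED to get R; options L={ — } R={ 0 } so -1
step 2: add RED to get RR; options L={ — } R={ -1 0 } so -2
step 3: add RED to get RRR; options L={ — } R={ -2 -1 0 } so -3
step 4: add BLUE to get RRRB; options L={ -3 } R={ -2 -1 0 } so -5/2
step 5: add BLUE to get RRRBB; options L={ -3 -5/2 } R={ -2 -1 0 } so -9/4
step 6: add RED to get RRRBBR; options L={ -3 -5/2 } R={ -9/4 -2 -1 0 } so -19/8
step 7: add RED to get RRRBBRR; options L={ -3 -5/2 } R={ -19/8 -9/4 -2 -1 0 } so -39/16
step 8: add BLUE to get RRRBBRRB; options L={ -3 -5/2 -39/16 } R={ -19/8 -9/4 -2 -1 0 } so -77/32
step 9: add BLUE to get RRRBBRRBB; options L={ -3 -5/2 -39/16 -77/32 } R={ -19/8 -9/4 -2 -1 0 } so -153/64
step 10: add BLUE to get RRRBBRRBBB; options L={ -3 -5/2 -39/16 -77/32 -153/64 } R={ -19/8 -9/4 -2 -1 0 } so -305/128
step 11: add RED to get RRRBBRRBBBR; options L={ -3 -5/2 -39/16 -77/32 -153/64 } R={ -305/128 -19/8 -9/4 -2 -1 0 } so -611/256
step 12: add RED to get RRRBBRRBBBRR; options L={ -3 -5/2 -39/16 -77/32 -153/64 } R={ -611/256 -305/128 -19/8 -9/4 -2 -1 0 } so -1223/512
step 13: add BLUE to get RRRBBRRBBBRRB; options L={ -3 -5/2 -39/16 -77/32 -153/64 -1223/512 } R={ -611/256 -305/128 -19/8 -9/4 -2 -1 0 } so -2445/1024
step 14: add BLUE to get RRRBBRRBBBRRBB; options L={ -3 -5/2 -39/16 -77/32 -153/64 -1223/512 -2445/1024 } R={ -611/256 -305/128 -19/8 -9/4 -2 -1 0 } so -4889/2048

-4889/2048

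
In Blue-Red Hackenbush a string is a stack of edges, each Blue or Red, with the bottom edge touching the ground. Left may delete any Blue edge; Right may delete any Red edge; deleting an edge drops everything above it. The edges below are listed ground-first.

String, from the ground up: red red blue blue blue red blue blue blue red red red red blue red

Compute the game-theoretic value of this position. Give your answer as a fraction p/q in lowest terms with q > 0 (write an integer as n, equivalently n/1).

Recurse on prefixes of the 15-edge string red red blue blue blue red blue blue blue red red red red blue red:
g(r) = { ∅ | 0 } = -1
g(rr) = { ∅ | -1 0 } = -2
g(rrb) = { -2 | -1 0 } = -3/2
g(rrbb) = { -2 -3/2 | -1 0 } = -5/4
g(rrbbb) = { -2 -3/2 -5/4 | -1 0 } = -9/8
g(rrbbbr) = { -2 -3/2 -5/4 | -9/8 -1 0 } = -19/16
g(rrbbbrb) = { -2 -3/2 -5/4 -19/16 | -9/8 -1 0 } = -37/32
g(rrbbbrbb) = { -2 -3/2 -5/4 -19/16 -37/32 | -9/8 -1 0 } = -73/64
g(rrbbbrbbb) = { -2 -3/2 -5/4 -19/16 -37/32 -73/64 | -9/8 -1 0 } = -145/128
g(rrbbbrbbbr) = { -2 -3/2 -5/4 -19/16 -37/32 -73/64 | -145/128 -9/8 -1 0 } = -291/256
g(rrbbbrbbbrr) = { -2 -3/2 -5/4 -19/16 -37/32 -73/64 | -291/256 -145/128 -9/8 -1 0 } = -583/512
g(rrbbbrbbbrrr) = { -2 -3/2 -5/4 -19/16 -37/32 -73/64 | -583/512 -291/256 -145/128 -9/8 -1 0 } = -1167/1024
g(rrbbbrbbbrrrr) = { -2 -3/2 -5/4 -19/16 -37/32 -73/64 | -1167/1024 -583/512 -291/256 -145/128 -9/8 -1 0 } = -2335/2048
g(rrbbbrbbbrrrrb) = { -2 -3/2 -5/4 -19/16 -37/32 -73/64 -2335/2048 | -1167/1024 -583/512 -291/256 -145/128 -9/8 -1 0 } = -4669/4096
g(rrbbbrbbbrrrrbr) = { -2 -3/2 -5/4 -19/16 -37/32 -73/64 -2335/2048 | -4669/4096 -1167/1024 -583/512 -291/256 -145/128 -9/8 -1 0 } = -9339/8192

-9339/8192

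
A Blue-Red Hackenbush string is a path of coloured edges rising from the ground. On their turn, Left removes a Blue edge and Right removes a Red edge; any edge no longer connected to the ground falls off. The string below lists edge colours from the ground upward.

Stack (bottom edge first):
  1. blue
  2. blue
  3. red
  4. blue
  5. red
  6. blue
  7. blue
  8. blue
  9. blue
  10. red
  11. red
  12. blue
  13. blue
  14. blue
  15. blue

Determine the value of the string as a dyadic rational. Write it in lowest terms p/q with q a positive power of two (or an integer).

Build g(s[:k]) for k = 1..15, string s = blue blue red blue red blue blue blue blue red red blue blue blue blue.
b: Left { 0 }, Right { · } gives simplest 1
bb: Left { 0, 1 }, Right { · } gives simplest 2
bbr: Left { 0, 1 }, Right { 2 } gives simplest 3/2
bbrb: Left { 0, 1, 3/2 }, Right { 2 } gives simplest 7/4
bbrbr: Left { 0, 1, 3/2 }, Right { 7/4, 2 } gives simplest 13/8
bbrbrb: Left { 0, 1, 3/2, 13/8 }, Right { 7/4, 2 } gives simplest 27/16
bbrbrbb: Left { 0, 1, 3/2, 13/8, 27/16 }, Right { 7/4, 2 } gives simplest 55/32
bbrbrbbb: Left { 0, 1, 3/2, 13/8, 27/16, 55/32 }, Right { 7/4, 2 } gives simplest 111/64
bbrbrbbbb: Left { 0, 1, 3/2, 13/8, 27/16, 55/32, 111/64 }, Right { 7/4, 2 } gives simplest 223/128
bbrbrbbbbr: Left { 0, 1, 3/2, 13/8, 27/16, 55/32, 111/64 }, Right { 223/128, 7/4, 2 } gives simplest 445/256
bbrbrbbbbrr: Left { 0, 1, 3/2, 13/8, 27/16, 55/32, 111/64 }, Right { 445/256, 223/128, 7/4, 2 } gives simplest 889/512
bbrbrbbbbrrb: Left { 0, 1, 3/2, 13/8, 27/16, 55/32, 111/64, 889/512 }, Right { 445/256, 223/128, 7/4, 2 } gives simplest 1779/1024
bbrbrbbbbrrbb: Left { 0, 1, 3/2, 13/8, 27/16, 55/32, 111/64, 889/512, 1779/1024 }, Right { 445/256, 223/128, 7/4, 2 } gives simplest 3559/2048
bbrbrbbbbrrbbb: Left { 0, 1, 3/2, 13/8, 27/16, 55/32, 111/64, 889/512, 1779/1024, 3559/2048 }, Right { 445/256, 223/128, 7/4, 2 } gives simplest 7119/4096
bbrbrbbbbrrbbbb: Left { 0, 1, 3/2, 13/8, 27/16, 55/32, 111/64, 889/512, 1779/1024, 3559/2048, 7119/4096 }, Right { 445/256, 223/128, 7/4, 2 } gives simplest 14239/8192

14239/8192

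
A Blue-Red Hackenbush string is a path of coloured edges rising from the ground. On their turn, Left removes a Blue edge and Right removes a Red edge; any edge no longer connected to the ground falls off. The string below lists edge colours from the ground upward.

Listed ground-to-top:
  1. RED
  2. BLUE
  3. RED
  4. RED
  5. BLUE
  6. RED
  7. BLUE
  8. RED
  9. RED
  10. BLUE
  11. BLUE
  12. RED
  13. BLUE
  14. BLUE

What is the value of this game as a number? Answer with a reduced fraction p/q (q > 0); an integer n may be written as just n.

-6857/8192

Build val(s[:k]) for k = 1..14, string s = RED BLUE RED RED BLUE RED BLUE RED RED BLUE BLUE RED BLUE BLUE.
val(R) = { none | 0 } -> -1
val(RB) = { -1 | 0 } -> -1/2
val(RBR) = { -1 | -1/2, 0 } -> -3/4
val(RBRR) = { -1 | -3/4, -1/2, 0 } -> -7/8
val(RBRRB) = { -1, -7/8 | -3/4, -1/2, 0 } -> -13/16
val(RBRRBR) = { -1, -7/8 | -13/16, -3/4, -1/2, 0 } -> -27/32
val(RBRRBRB) = { -1, -7/8, -27/32 | -13/16, -3/4, -1/2, 0 } -> -53/64
val(RBRRBRBR) = { -1, -7/8, -27/32 | -53/64, -13/16, -3/4, -1/2, 0 } -> -107/128
val(RBRRBRBRR) = { -1, -7/8, -27/32 | -107/128, -53/64, -13/16, -3/4, -1/2, 0 } -> -215/256
val(RBRRBRBRRB) = { -1, -7/8, -27/32, -215/256 | -107/128, -53/64, -13/16, -3/4, -1/2, 0 } -> -429/512
val(RBRRBRBRRBB) = { -1, -7/8, -27/32, -215/256, -429/512 | -107/128, -53/64, -13/16, -3/4, -1/2, 0 } -> -857/1024
val(RBRRBRBRRBBR) = { -1, -7/8, -27/32, -215/256, -429/512 | -857/1024, -107/128, -53/64, -13/16, -3/4, -1/2, 0 } -> -1715/2048
val(RBRRBRBRRBBRB) = { -1, -7/8, -27/32, -215/256, -429/512, -1715/2048 | -857/1024, -107/128, -53/64, -13/16, -3/4, -1/2, 0 } -> -3429/4096
val(RBRRBRBRRBBRBB) = { -1, -7/8, -27/32, -215/256, -429/512, -1715/2048, -3429/4096 | -857/1024, -107/128, -53/64, -13/16, -3/4, -1/2, 0 } -> -6857/8192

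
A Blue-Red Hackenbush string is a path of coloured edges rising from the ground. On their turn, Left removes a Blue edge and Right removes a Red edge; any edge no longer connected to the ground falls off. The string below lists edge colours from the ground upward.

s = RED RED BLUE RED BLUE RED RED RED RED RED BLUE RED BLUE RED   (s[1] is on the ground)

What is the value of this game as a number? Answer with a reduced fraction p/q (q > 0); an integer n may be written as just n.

-7147/4096

Recurse on prefixes of the 14-edge string RED RED BLUE RED BLUE RED RED RED RED RED BLUE RED BLUE RED:
1 of 14 · R · max L −∞ · min R 0 -> -1
2 of 14 · RR · max L −∞ · min R -1 -> -2
3 of 14 · RRB · max L -2 · min R -1 -> -3/2
4 of 14 · RRBR · max L -2 · min R -3/2 -> -7/4
5 of 14 · RRBRB · max L -7/4 · min R -3/2 -> -13/8
6 of 14 · RRBRBR · max L -7/4 · min R -13/8 -> -27/16
7 of 14 · RRBRBRR · max L -7/4 · min R -27/16 -> -55/32
8 of 14 · RRBRBRRR · max L -7/4 · min R -55/32 -> -111/64
9 of 14 · RRBRBRRRR · max L -7/4 · min R -111/64 -> -223/128
10 of 14 · RRBRBRRRRR · max L -7/4 · min R -223/128 -> -447/256
11 of 14 · RRBRBRRRRRB · max L -447/256 · min R -223/128 -> -893/512
12 of 14 · RRBRBRRRRRBR · max L -447/256 · min R -893/512 -> -1787/1024
13 of 14 · RRBRBRRRRRBRB · max L -1787/1024 · min R -893/512 -> -3573/2048
14 of 14 · RRBRBRRRRRBRBR · max L -1787/1024 · min R -3573/2048 -> -7147/4096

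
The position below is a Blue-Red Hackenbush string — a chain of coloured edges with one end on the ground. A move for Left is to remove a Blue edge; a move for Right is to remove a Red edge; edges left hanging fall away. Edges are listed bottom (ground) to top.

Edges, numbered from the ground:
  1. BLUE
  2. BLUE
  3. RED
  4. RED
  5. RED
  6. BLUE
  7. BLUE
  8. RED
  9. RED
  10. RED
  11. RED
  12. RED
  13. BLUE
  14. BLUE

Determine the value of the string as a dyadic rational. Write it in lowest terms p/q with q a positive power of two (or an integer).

4871/4096

Recurse on prefixes of the 14-edge string BLUE BLUE RED RED RED BLUE BLUE RED RED RED RED RED BLUE BLUE:
B: Left { 0 }, Right { none } gives simplest 1
BB: Left { 0; 1 }, Right { none } gives simplest 2
BBR: Left { 0; 1 }, Right { 2 } gives simplest 3/2
BBRR: Left { 0; 1 }, Right { 3/2; 2 } gives simplest 5/4
BBRRR: Left { 0; 1 }, Right { 5/4; 3/2; 2 } gives simplest 9/8
BBRRRB: Left { 0; 1; 9/8 }, Right { 5/4; 3/2; 2 } gives simplest 19/16
BBRRRBB: Left { 0; 1; 9/8; 19/16 }, Right { 5/4; 3/2; 2 } gives simplest 39/32
BBRRRBBR: Left { 0; 1; 9/8; 19/16 }, Right { 39/32; 5/4; 3/2; 2 } gives simplest 77/64
BBRRRBBRR: Left { 0; 1; 9/8; 19/16 }, Right { 77/64; 39/32; 5/4; 3/2; 2 } gives simplest 153/128
BBRRRBBRRR: Left { 0; 1; 9/8; 19/16 }, Right { 153/128; 77/64; 39/32; 5/4; 3/2; 2 } gives simplest 305/256
BBRRRBBRRRR: Left { 0; 1; 9/8; 19/16 }, Right { 305/256; 153/128; 77/64; 39/32; 5/4; 3/2; 2 } gives simplest 609/512
BBRRRBBRRRRR: Left { 0; 1; 9/8; 19/16 }, Right { 609/512; 305/256; 153/128; 77/64; 39/32; 5/4; 3/2; 2 } gives simplest 1217/1024
BBRRRBBRRRRRB: Left { 0; 1; 9/8; 19/16; 1217/1024 }, Right { 609/512; 305/256; 153/128; 77/64; 39/32; 5/4; 3/2; 2 } gives simplest 2435/2048
BBRRRBBRRRRRBB: Left { 0; 1; 9/8; 19/16; 1217/1024; 2435/2048 }, Right { 609/512; 305/256; 153/128; 77/64; 39/32; 5/4; 3/2; 2 } gives simplest 4871/4096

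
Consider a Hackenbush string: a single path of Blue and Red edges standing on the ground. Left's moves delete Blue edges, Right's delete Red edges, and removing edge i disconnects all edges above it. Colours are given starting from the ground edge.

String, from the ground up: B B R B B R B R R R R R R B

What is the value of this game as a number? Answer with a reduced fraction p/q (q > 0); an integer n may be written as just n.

val_1 [B]  L=[0]  R=[∅]  — 1
val_2 [BB]  L=[0 1]  R=[∅]  — 2
val_3 [BBR]  L=[0 1]  R=[2]  — 3/2
val_4 [BBRB]  L=[0 1 3/2]  R=[2]  — 7/4
val_5 [BBRBB]  L=[0 1 3/2 7/4]  R=[2]  — 15/8
val_6 [BBRBBR]  L=[0 1 3/2 7/4]  R=[15/8 2]  — 29/16
val_7 [BBRBBRB]  L=[0 1 3/2 7/4 29/16]  R=[15/8 2]  — 59/32
val_8 [BBRBBRBR]  L=[0 1 3/2 7/4 29/16]  R=[59/32 15/8 2]  — 117/64
val_9 [BBRBBRBRR]  L=[0 1 3/2 7/4 29/16]  R=[117/64 59/32 15/8 2]  — 233/128
val_10 [BBRBBRBRRR]  L=[0 1 3/2 7/4 29/16]  R=[233/128 117/64 59/32 15/8 2]  — 465/256
val_11 [BBRBBRBRRRR]  L=[0 1 3/2 7/4 29/16]  R=[465/256 233/128 117/64 59/32 15/8 2]  — 929/512
val_12 [BBRBBRBRRRRR]  L=[0 1 3/2 7/4 29/16]  R=[929/512 465/256 233/128 117/64 59/32 15/8 2]  — 1857/1024
val_13 [BBRBBRBRRRRRR]  L=[0 1 3/2 7/4 29/16]  R=[1857/1024 929/512 465/256 233/128 117/64 59/32 15/8 2]  — 3713/2048
val_14 [BBRBBRBRRRRRRB]  L=[0 1 3/2 7/4 29/16 3713/2048]  R=[1857/1024 929/512 465/256 233/128 117/64 59/32 15/8 2]  — 7427/4096

7427/4096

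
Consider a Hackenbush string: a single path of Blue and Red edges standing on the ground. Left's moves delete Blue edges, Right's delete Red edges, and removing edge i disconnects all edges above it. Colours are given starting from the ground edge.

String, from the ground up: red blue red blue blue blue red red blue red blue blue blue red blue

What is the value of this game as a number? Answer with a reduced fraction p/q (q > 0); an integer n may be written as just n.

-9029/16384

g(r) = { (no moves) | 0 } so -1
g(rb) = { -1 | 0 } so -1/2
g(rbr) = { -1 | -1/2,0 } so -3/4
g(rbrb) = { -1,-3/4 | -1/2,0 } so -5/8
g(rbrbb) = { -1,-3/4,-5/8 | -1/2,0 } so -9/16
g(rbrbbb) = { -1,-3/4,-5/8,-9/16 | -1/2,0 } so -17/32
g(rbrbbbr) = { -1,-3/4,-5/8,-9/16 | -17/32,-1/2,0 } so -35/64
g(rbrbbbrr) = { -1,-3/4,-5/8,-9/16 | -35/64,-17/32,-1/2,0 } so -71/128
g(rbrbbbrrb) = { -1,-3/4,-5/8,-9/16,-71/128 | -35/64,-17/32,-1/2,0 } so -141/256
g(rbrbbbrrbr) = { -1,-3/4,-5/8,-9/16,-71/128 | -141/256,-35/64,-17/32,-1/2,0 } so -283/512
g(rbrbbbrrbrb) = { -1,-3/4,-5/8,-9/16,-71/128,-283/512 | -141/256,-35/64,-17/32,-1/2,0 } so -565/1024
g(rbrbbbrrbrbb) = { -1,-3/4,-5/8,-9/16,-71/128,-283/512,-565/1024 | -141/256,-35/64,-17/32,-1/2,0 } so -1129/2048
g(rbrbbbrrbrbbb) = { -1,-3/4,-5/8,-9/16,-71/128,-283/512,-565/1024,-1129/2048 | -141/256,-35/64,-17/32,-1/2,0 } so -2257/4096
g(rbrbbbrrbrbbbr) = { -1,-3/4,-5/8,-9/16,-71/128,-283/512,-565/1024,-1129/2048 | -2257/4096,-141/256,-35/64,-17/32,-1/2,0 } so -4515/8192
g(rbrbbbrrbrbbbrb) = { -1,-3/4,-5/8,-9/16,-71/128,-283/512,-565/1024,-1129/2048,-4515/8192 | -2257/4096,-141/256,-35/64,-17/32,-1/2,0 } so -9029/16384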